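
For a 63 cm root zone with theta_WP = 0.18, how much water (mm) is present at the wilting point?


Step 1: Water (mm) = theta_WP * depth * 10
Step 2: Water = 0.18 * 63 * 10
Step 3: Water = 113.4 mm

113.4


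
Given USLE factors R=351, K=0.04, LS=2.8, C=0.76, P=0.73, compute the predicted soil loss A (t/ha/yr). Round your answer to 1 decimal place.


Step 1: A = R * K * LS * C * P
Step 2: R * K = 351 * 0.04 = 14.04
Step 3: (R*K) * LS = 14.04 * 2.8 = 39.312
Step 4: * C * P = 39.312 * 0.76 * 0.73 = 21.8
Step 5: A = 21.8 t/(ha*yr)

21.8


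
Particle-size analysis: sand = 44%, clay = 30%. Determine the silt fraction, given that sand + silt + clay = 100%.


Step 1: sand + silt + clay = 100%
Step 2: silt = 100 - sand - clay
Step 3: silt = 100 - 44 - 30
Step 4: silt = 26%

26


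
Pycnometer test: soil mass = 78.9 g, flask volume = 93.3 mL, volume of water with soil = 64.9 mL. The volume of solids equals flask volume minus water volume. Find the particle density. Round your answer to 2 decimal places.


Step 1: Volume of solids = flask volume - water volume with soil
Step 2: V_solids = 93.3 - 64.9 = 28.4 mL
Step 3: Particle density = mass / V_solids = 78.9 / 28.4 = 2.78 g/cm^3

2.78


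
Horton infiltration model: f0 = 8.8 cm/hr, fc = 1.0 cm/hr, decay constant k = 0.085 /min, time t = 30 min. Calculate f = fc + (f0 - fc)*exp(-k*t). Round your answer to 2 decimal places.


Step 1: f = fc + (f0 - fc) * exp(-k * t)
Step 2: exp(-0.085 * 30) = 0.078082
Step 3: f = 1.0 + (8.8 - 1.0) * 0.078082
Step 4: f = 1.0 + 7.8 * 0.078082
Step 5: f = 1.61 cm/hr

1.61


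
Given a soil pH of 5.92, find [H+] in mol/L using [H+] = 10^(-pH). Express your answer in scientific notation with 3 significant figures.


Step 1: [H+] = 10^(-pH)
Step 2: [H+] = 10^(-5.92)
Step 3: [H+] = 1.20e-06 mol/L

1.20e-06


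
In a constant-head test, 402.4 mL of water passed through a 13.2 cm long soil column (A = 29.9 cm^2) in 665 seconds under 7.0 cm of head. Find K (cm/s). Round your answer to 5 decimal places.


Step 1: K = Q * L / (A * t * h)
Step 2: Numerator = 402.4 * 13.2 = 5311.68
Step 3: Denominator = 29.9 * 665 * 7.0 = 139184.5
Step 4: K = 5311.68 / 139184.5 = 0.03816 cm/s

0.03816


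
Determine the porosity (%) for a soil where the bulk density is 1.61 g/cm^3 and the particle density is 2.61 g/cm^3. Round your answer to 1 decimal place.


Step 1: Formula: n = 100 * (1 - BD / PD)
Step 2: n = 100 * (1 - 1.61 / 2.61)
Step 3: n = 100 * (1 - 0.61686)
Step 4: n = 38.3%

38.3


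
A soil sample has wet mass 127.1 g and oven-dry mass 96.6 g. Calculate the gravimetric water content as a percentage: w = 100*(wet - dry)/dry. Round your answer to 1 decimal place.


Step 1: Water mass = wet - dry = 127.1 - 96.6 = 30.5 g
Step 2: w = 100 * water mass / dry mass
Step 3: w = 100 * 30.5 / 96.6 = 31.6%

31.6


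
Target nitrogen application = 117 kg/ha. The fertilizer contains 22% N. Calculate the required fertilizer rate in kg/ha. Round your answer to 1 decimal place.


Step 1: Fertilizer rate = target N / (N content / 100)
Step 2: Rate = 117 / (22 / 100)
Step 3: Rate = 117 / 0.22
Step 4: Rate = 531.8 kg/ha

531.8


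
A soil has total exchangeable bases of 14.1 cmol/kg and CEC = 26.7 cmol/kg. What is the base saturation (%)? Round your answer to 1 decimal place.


Step 1: BS = 100 * (sum of bases) / CEC
Step 2: BS = 100 * 14.1 / 26.7
Step 3: BS = 52.8%

52.8


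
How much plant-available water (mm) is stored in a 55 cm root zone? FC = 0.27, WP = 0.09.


Step 1: Available water = (FC - WP) * depth * 10
Step 2: AW = (0.27 - 0.09) * 55 * 10
Step 3: AW = 0.18 * 55 * 10
Step 4: AW = 99.0 mm

99.0


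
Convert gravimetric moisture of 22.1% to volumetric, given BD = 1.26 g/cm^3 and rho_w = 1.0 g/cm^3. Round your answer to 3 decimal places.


Step 1: theta = (w / 100) * BD / rho_w
Step 2: theta = (22.1 / 100) * 1.26 / 1.0
Step 3: theta = 0.221 * 1.26
Step 4: theta = 0.278

0.278


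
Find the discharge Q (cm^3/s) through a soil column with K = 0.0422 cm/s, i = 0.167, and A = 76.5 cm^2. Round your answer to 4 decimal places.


Step 1: Apply Darcy's law: Q = K * i * A
Step 2: Q = 0.0422 * 0.167 * 76.5
Step 3: Q = 0.5391 cm^3/s

0.5391


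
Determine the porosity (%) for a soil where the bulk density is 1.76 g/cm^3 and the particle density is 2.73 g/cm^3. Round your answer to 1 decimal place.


Step 1: Formula: n = 100 * (1 - BD / PD)
Step 2: n = 100 * (1 - 1.76 / 2.73)
Step 3: n = 100 * (1 - 0.64469)
Step 4: n = 35.5%

35.5


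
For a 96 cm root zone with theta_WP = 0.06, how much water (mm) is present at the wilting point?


Step 1: Water (mm) = theta_WP * depth * 10
Step 2: Water = 0.06 * 96 * 10
Step 3: Water = 57.6 mm

57.6


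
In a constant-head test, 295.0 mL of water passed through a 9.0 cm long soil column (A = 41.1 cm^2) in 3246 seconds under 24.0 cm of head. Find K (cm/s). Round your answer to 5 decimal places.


Step 1: K = Q * L / (A * t * h)
Step 2: Numerator = 295.0 * 9.0 = 2655.0
Step 3: Denominator = 41.1 * 3246 * 24.0 = 3201854.4
Step 4: K = 2655.0 / 3201854.4 = 0.00083 cm/s

0.00083


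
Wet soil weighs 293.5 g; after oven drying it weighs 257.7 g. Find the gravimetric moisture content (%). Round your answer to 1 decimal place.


Step 1: Water mass = wet - dry = 293.5 - 257.7 = 35.8 g
Step 2: w = 100 * water mass / dry mass
Step 3: w = 100 * 35.8 / 257.7 = 13.9%

13.9


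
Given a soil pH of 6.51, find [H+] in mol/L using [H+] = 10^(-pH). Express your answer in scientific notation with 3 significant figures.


Step 1: [H+] = 10^(-pH)
Step 2: [H+] = 10^(-6.51)
Step 3: [H+] = 3.09e-07 mol/L

3.09e-07


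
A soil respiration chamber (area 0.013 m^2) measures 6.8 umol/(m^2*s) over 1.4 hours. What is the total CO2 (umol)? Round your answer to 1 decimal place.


Step 1: Convert time to seconds: 1.4 hr * 3600 = 5040.0 s
Step 2: Total = flux * area * time_s
Step 3: Total = 6.8 * 0.013 * 5040.0
Step 4: Total = 445.5 umol

445.5


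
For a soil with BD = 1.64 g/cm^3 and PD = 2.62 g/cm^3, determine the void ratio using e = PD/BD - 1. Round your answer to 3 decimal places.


Step 1: e = PD / BD - 1
Step 2: e = 2.62 / 1.64 - 1
Step 3: e = 1.59756 - 1
Step 4: e = 0.598

0.598


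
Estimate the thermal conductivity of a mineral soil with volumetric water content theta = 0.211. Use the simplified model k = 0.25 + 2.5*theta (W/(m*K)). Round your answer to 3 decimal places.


Step 1: k = 0.25 + 2.5 * theta
Step 2: k = 0.25 + 2.5 * 0.211
Step 3: k = 0.25 + 0.528
Step 4: k = 0.778 W/(m*K)

0.778


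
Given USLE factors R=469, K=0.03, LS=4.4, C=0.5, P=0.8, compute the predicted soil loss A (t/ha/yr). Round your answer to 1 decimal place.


Step 1: A = R * K * LS * C * P
Step 2: R * K = 469 * 0.03 = 14.07
Step 3: (R*K) * LS = 14.07 * 4.4 = 61.908
Step 4: * C * P = 61.908 * 0.5 * 0.8 = 24.8
Step 5: A = 24.8 t/(ha*yr)

24.8


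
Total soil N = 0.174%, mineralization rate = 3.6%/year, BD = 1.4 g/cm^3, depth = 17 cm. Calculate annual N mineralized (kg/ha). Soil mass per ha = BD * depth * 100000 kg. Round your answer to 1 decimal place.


Step 1: Soil mass per ha = BD * depth * 100000 = 1.4 * 17 * 100000 = 2380000 kg
Step 2: Total N pool = soil mass * N%/100 = 2380000 * 0.174/100 = 4141.2 kg/ha
Step 3: N mineralized = N pool * rate%/100 = 4141.2 * 3.6/100 = 149.1 kg/ha/yr

149.1


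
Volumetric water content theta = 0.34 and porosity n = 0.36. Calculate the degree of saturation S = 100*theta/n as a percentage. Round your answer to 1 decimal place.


Step 1: S = 100 * theta_v / n
Step 2: S = 100 * 0.34 / 0.36
Step 3: S = 94.4%

94.4


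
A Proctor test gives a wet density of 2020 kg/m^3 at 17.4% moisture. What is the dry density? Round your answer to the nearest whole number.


Step 1: Dry density = wet density / (1 + w/100)
Step 2: Dry density = 2020 / (1 + 17.4/100)
Step 3: Dry density = 2020 / 1.174
Step 4: Dry density = 1721 kg/m^3

1721


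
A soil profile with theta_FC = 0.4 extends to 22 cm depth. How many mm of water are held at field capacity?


Step 1: Water (mm) = theta_FC * depth (cm) * 10
Step 2: Water = 0.4 * 22 * 10
Step 3: Water = 88.0 mm

88.0


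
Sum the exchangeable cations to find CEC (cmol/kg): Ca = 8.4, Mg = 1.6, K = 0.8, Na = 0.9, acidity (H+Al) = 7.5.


Step 1: CEC = Ca + Mg + K + Na + (H+Al)
Step 2: CEC = 8.4 + 1.6 + 0.8 + 0.9 + 7.5
Step 3: CEC = 19.2 cmol/kg

19.2


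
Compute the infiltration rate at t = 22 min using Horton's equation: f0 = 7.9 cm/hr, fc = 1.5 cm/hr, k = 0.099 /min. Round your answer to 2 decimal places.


Step 1: f = fc + (f0 - fc) * exp(-k * t)
Step 2: exp(-0.099 * 22) = 0.113268
Step 3: f = 1.5 + (7.9 - 1.5) * 0.113268
Step 4: f = 1.5 + 6.4 * 0.113268
Step 5: f = 2.22 cm/hr

2.22


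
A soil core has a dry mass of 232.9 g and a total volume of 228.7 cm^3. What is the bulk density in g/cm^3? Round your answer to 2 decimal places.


Step 1: Identify the formula: BD = dry mass / volume
Step 2: Substitute values: BD = 232.9 / 228.7
Step 3: BD = 1.02 g/cm^3

1.02


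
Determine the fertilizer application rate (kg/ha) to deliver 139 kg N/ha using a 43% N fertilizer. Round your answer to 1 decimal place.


Step 1: Fertilizer rate = target N / (N content / 100)
Step 2: Rate = 139 / (43 / 100)
Step 3: Rate = 139 / 0.43
Step 4: Rate = 323.3 kg/ha

323.3


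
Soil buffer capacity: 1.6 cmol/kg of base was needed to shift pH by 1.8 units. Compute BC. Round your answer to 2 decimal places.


Step 1: BC = change in base / change in pH
Step 2: BC = 1.6 / 1.8
Step 3: BC = 0.89 cmol/(kg*pH unit)

0.89


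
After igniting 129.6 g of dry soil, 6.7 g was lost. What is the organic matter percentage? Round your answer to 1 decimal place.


Step 1: OM% = 100 * LOI / sample mass
Step 2: OM = 100 * 6.7 / 129.6
Step 3: OM = 5.2%

5.2


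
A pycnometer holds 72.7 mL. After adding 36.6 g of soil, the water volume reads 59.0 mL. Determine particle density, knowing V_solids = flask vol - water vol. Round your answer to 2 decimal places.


Step 1: Volume of solids = flask volume - water volume with soil
Step 2: V_solids = 72.7 - 59.0 = 13.7 mL
Step 3: Particle density = mass / V_solids = 36.6 / 13.7 = 2.67 g/cm^3

2.67


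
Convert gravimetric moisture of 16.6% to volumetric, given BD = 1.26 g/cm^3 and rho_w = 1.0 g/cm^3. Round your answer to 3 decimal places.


Step 1: theta = (w / 100) * BD / rho_w
Step 2: theta = (16.6 / 100) * 1.26 / 1.0
Step 3: theta = 0.166 * 1.26
Step 4: theta = 0.209

0.209


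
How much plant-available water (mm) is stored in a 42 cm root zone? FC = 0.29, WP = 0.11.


Step 1: Available water = (FC - WP) * depth * 10
Step 2: AW = (0.29 - 0.11) * 42 * 10
Step 3: AW = 0.18 * 42 * 10
Step 4: AW = 75.6 mm

75.6


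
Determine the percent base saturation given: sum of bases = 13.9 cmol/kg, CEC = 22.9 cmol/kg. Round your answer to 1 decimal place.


Step 1: BS = 100 * (sum of bases) / CEC
Step 2: BS = 100 * 13.9 / 22.9
Step 3: BS = 60.7%

60.7


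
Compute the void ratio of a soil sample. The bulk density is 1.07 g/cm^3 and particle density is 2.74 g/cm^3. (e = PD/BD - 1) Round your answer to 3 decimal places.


Step 1: e = PD / BD - 1
Step 2: e = 2.74 / 1.07 - 1
Step 3: e = 2.56075 - 1
Step 4: e = 1.561

1.561


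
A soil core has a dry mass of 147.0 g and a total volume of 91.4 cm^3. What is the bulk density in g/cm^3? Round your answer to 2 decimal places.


Step 1: Identify the formula: BD = dry mass / volume
Step 2: Substitute values: BD = 147.0 / 91.4
Step 3: BD = 1.61 g/cm^3

1.61


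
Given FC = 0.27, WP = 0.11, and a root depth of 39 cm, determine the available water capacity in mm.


Step 1: Available water = (FC - WP) * depth * 10
Step 2: AW = (0.27 - 0.11) * 39 * 10
Step 3: AW = 0.16 * 39 * 10
Step 4: AW = 62.4 mm

62.4


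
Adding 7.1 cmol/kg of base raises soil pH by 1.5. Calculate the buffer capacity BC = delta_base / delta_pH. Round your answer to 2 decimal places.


Step 1: BC = change in base / change in pH
Step 2: BC = 7.1 / 1.5
Step 3: BC = 4.73 cmol/(kg*pH unit)

4.73


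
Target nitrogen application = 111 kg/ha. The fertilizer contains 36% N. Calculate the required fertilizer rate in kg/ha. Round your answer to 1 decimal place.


Step 1: Fertilizer rate = target N / (N content / 100)
Step 2: Rate = 111 / (36 / 100)
Step 3: Rate = 111 / 0.36
Step 4: Rate = 308.3 kg/ha

308.3


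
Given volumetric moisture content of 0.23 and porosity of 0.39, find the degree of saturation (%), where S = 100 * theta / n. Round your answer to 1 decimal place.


Step 1: S = 100 * theta_v / n
Step 2: S = 100 * 0.23 / 0.39
Step 3: S = 59.0%

59.0


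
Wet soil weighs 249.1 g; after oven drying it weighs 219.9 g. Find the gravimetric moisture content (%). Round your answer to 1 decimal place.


Step 1: Water mass = wet - dry = 249.1 - 219.9 = 29.2 g
Step 2: w = 100 * water mass / dry mass
Step 3: w = 100 * 29.2 / 219.9 = 13.3%

13.3


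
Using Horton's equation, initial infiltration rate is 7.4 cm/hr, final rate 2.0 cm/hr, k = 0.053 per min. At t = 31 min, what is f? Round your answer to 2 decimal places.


Step 1: f = fc + (f0 - fc) * exp(-k * t)
Step 2: exp(-0.053 * 31) = 0.193399
Step 3: f = 2.0 + (7.4 - 2.0) * 0.193399
Step 4: f = 2.0 + 5.4 * 0.193399
Step 5: f = 3.04 cm/hr

3.04


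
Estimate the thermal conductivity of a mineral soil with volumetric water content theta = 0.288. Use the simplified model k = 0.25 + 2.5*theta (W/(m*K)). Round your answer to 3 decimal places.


Step 1: k = 0.25 + 2.5 * theta
Step 2: k = 0.25 + 2.5 * 0.288
Step 3: k = 0.25 + 0.72
Step 4: k = 0.97 W/(m*K)

0.97


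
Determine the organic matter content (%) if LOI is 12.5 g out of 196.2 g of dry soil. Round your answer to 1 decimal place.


Step 1: OM% = 100 * LOI / sample mass
Step 2: OM = 100 * 12.5 / 196.2
Step 3: OM = 6.4%

6.4


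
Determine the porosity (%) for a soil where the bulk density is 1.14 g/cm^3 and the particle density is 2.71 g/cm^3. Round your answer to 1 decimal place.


Step 1: Formula: n = 100 * (1 - BD / PD)
Step 2: n = 100 * (1 - 1.14 / 2.71)
Step 3: n = 100 * (1 - 0.42066)
Step 4: n = 57.9%

57.9


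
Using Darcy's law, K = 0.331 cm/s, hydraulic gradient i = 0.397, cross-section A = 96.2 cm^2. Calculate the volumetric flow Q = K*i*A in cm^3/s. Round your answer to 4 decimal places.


Step 1: Apply Darcy's law: Q = K * i * A
Step 2: Q = 0.331 * 0.397 * 96.2
Step 3: Q = 12.6414 cm^3/s

12.6414


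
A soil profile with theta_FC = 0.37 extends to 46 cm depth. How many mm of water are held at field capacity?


Step 1: Water (mm) = theta_FC * depth (cm) * 10
Step 2: Water = 0.37 * 46 * 10
Step 3: Water = 170.2 mm

170.2


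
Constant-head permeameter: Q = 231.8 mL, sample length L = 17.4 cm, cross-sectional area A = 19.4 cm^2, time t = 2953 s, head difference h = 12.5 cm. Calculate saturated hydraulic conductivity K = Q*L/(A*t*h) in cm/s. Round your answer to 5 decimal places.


Step 1: K = Q * L / (A * t * h)
Step 2: Numerator = 231.8 * 17.4 = 4033.32
Step 3: Denominator = 19.4 * 2953 * 12.5 = 716102.5
Step 4: K = 4033.32 / 716102.5 = 0.00563 cm/s

0.00563


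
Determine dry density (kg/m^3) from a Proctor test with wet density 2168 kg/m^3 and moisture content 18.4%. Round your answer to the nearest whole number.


Step 1: Dry density = wet density / (1 + w/100)
Step 2: Dry density = 2168 / (1 + 18.4/100)
Step 3: Dry density = 2168 / 1.184
Step 4: Dry density = 1831 kg/m^3

1831


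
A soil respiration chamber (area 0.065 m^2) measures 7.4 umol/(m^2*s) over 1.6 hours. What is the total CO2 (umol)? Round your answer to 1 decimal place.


Step 1: Convert time to seconds: 1.6 hr * 3600 = 5760.0 s
Step 2: Total = flux * area * time_s
Step 3: Total = 7.4 * 0.065 * 5760.0
Step 4: Total = 2770.6 umol

2770.6


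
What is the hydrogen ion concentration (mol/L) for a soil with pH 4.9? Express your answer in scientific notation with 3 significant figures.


Step 1: [H+] = 10^(-pH)
Step 2: [H+] = 10^(-4.9)
Step 3: [H+] = 1.26e-05 mol/L

1.26e-05


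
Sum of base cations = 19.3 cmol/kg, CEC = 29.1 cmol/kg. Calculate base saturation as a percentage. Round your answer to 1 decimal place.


Step 1: BS = 100 * (sum of bases) / CEC
Step 2: BS = 100 * 19.3 / 29.1
Step 3: BS = 66.3%

66.3


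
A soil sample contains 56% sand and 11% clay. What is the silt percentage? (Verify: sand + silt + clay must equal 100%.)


Step 1: sand + silt + clay = 100%
Step 2: silt = 100 - sand - clay
Step 3: silt = 100 - 56 - 11
Step 4: silt = 33%

33


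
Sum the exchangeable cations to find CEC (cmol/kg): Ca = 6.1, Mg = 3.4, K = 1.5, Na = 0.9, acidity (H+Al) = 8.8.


Step 1: CEC = Ca + Mg + K + Na + (H+Al)
Step 2: CEC = 6.1 + 3.4 + 1.5 + 0.9 + 8.8
Step 3: CEC = 20.7 cmol/kg

20.7


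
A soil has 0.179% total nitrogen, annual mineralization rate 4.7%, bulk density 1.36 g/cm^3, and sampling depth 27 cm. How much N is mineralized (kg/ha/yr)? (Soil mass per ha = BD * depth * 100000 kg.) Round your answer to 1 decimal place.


Step 1: Soil mass per ha = BD * depth * 100000 = 1.36 * 27 * 100000 = 3672000 kg
Step 2: Total N pool = soil mass * N%/100 = 3672000 * 0.179/100 = 6572.88 kg/ha
Step 3: N mineralized = N pool * rate%/100 = 6572.88 * 4.7/100 = 308.9 kg/ha/yr

308.9


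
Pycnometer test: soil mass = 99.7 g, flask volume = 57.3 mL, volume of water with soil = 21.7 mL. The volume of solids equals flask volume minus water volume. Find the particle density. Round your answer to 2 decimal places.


Step 1: Volume of solids = flask volume - water volume with soil
Step 2: V_solids = 57.3 - 21.7 = 35.6 mL
Step 3: Particle density = mass / V_solids = 99.7 / 35.6 = 2.8 g/cm^3

2.8


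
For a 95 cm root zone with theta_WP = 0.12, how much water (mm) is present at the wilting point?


Step 1: Water (mm) = theta_WP * depth * 10
Step 2: Water = 0.12 * 95 * 10
Step 3: Water = 114.0 mm

114.0


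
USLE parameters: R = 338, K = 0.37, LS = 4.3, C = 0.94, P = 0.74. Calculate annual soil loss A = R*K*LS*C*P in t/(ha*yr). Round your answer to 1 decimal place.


Step 1: A = R * K * LS * C * P
Step 2: R * K = 338 * 0.37 = 125.06
Step 3: (R*K) * LS = 125.06 * 4.3 = 537.758
Step 4: * C * P = 537.758 * 0.94 * 0.74 = 374.1
Step 5: A = 374.1 t/(ha*yr)

374.1


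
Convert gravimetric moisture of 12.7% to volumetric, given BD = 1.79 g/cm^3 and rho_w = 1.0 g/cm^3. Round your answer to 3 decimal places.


Step 1: theta = (w / 100) * BD / rho_w
Step 2: theta = (12.7 / 100) * 1.79 / 1.0
Step 3: theta = 0.127 * 1.79
Step 4: theta = 0.227

0.227


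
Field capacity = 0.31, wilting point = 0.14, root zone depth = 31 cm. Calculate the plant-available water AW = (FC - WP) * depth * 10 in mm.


Step 1: Available water = (FC - WP) * depth * 10
Step 2: AW = (0.31 - 0.14) * 31 * 10
Step 3: AW = 0.17 * 31 * 10
Step 4: AW = 52.7 mm

52.7


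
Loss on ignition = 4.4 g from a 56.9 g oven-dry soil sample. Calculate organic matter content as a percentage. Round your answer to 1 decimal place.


Step 1: OM% = 100 * LOI / sample mass
Step 2: OM = 100 * 4.4 / 56.9
Step 3: OM = 7.7%

7.7


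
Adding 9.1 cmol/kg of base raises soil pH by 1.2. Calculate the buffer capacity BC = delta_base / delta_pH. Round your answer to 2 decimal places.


Step 1: BC = change in base / change in pH
Step 2: BC = 9.1 / 1.2
Step 3: BC = 7.58 cmol/(kg*pH unit)

7.58


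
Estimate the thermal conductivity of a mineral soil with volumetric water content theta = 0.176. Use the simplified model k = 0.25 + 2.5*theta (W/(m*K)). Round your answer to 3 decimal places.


Step 1: k = 0.25 + 2.5 * theta
Step 2: k = 0.25 + 2.5 * 0.176
Step 3: k = 0.25 + 0.44
Step 4: k = 0.69 W/(m*K)

0.69


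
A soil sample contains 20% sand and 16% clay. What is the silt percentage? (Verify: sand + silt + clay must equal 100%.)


Step 1: sand + silt + clay = 100%
Step 2: silt = 100 - sand - clay
Step 3: silt = 100 - 20 - 16
Step 4: silt = 64%

64


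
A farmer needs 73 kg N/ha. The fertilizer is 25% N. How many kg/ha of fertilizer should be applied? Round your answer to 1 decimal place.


Step 1: Fertilizer rate = target N / (N content / 100)
Step 2: Rate = 73 / (25 / 100)
Step 3: Rate = 73 / 0.25
Step 4: Rate = 292.0 kg/ha

292.0


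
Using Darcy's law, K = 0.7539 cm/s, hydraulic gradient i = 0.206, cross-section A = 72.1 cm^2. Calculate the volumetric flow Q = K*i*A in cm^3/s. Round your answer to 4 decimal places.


Step 1: Apply Darcy's law: Q = K * i * A
Step 2: Q = 0.7539 * 0.206 * 72.1
Step 3: Q = 11.1974 cm^3/s

11.1974


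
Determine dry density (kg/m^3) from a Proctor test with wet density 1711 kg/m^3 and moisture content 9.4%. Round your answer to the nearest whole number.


Step 1: Dry density = wet density / (1 + w/100)
Step 2: Dry density = 1711 / (1 + 9.4/100)
Step 3: Dry density = 1711 / 1.094
Step 4: Dry density = 1564 kg/m^3

1564


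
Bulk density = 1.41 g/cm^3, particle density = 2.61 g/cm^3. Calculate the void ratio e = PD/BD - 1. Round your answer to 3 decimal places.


Step 1: e = PD / BD - 1
Step 2: e = 2.61 / 1.41 - 1
Step 3: e = 1.85106 - 1
Step 4: e = 0.851

0.851


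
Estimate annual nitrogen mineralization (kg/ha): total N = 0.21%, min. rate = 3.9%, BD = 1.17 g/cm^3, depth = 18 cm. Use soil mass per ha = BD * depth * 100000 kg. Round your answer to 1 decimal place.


Step 1: Soil mass per ha = BD * depth * 100000 = 1.17 * 18 * 100000 = 2106000 kg
Step 2: Total N pool = soil mass * N%/100 = 2106000 * 0.21/100 = 4422.6 kg/ha
Step 3: N mineralized = N pool * rate%/100 = 4422.6 * 3.9/100 = 172.5 kg/ha/yr

172.5


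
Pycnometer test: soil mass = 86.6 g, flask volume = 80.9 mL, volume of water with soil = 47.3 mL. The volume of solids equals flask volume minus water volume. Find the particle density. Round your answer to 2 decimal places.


Step 1: Volume of solids = flask volume - water volume with soil
Step 2: V_solids = 80.9 - 47.3 = 33.6 mL
Step 3: Particle density = mass / V_solids = 86.6 / 33.6 = 2.58 g/cm^3

2.58


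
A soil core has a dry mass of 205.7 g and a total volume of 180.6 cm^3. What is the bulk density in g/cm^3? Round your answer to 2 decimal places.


Step 1: Identify the formula: BD = dry mass / volume
Step 2: Substitute values: BD = 205.7 / 180.6
Step 3: BD = 1.14 g/cm^3

1.14


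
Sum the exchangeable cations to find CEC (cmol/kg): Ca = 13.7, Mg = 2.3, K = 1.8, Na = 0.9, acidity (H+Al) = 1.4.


Step 1: CEC = Ca + Mg + K + Na + (H+Al)
Step 2: CEC = 13.7 + 2.3 + 1.8 + 0.9 + 1.4
Step 3: CEC = 20.1 cmol/kg

20.1


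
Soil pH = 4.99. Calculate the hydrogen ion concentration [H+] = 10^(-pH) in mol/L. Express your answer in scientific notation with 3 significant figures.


Step 1: [H+] = 10^(-pH)
Step 2: [H+] = 10^(-4.99)
Step 3: [H+] = 1.02e-05 mol/L

1.02e-05


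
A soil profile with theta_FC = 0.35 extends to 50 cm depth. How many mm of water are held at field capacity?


Step 1: Water (mm) = theta_FC * depth (cm) * 10
Step 2: Water = 0.35 * 50 * 10
Step 3: Water = 175.0 mm

175.0


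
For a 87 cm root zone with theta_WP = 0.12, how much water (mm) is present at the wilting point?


Step 1: Water (mm) = theta_WP * depth * 10
Step 2: Water = 0.12 * 87 * 10
Step 3: Water = 104.4 mm

104.4


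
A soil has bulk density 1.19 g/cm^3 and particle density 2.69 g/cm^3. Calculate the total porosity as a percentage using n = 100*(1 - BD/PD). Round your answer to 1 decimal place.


Step 1: Formula: n = 100 * (1 - BD / PD)
Step 2: n = 100 * (1 - 1.19 / 2.69)
Step 3: n = 100 * (1 - 0.44238)
Step 4: n = 55.8%

55.8


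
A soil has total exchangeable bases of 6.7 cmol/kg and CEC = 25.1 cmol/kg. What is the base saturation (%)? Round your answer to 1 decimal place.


Step 1: BS = 100 * (sum of bases) / CEC
Step 2: BS = 100 * 6.7 / 25.1
Step 3: BS = 26.7%

26.7


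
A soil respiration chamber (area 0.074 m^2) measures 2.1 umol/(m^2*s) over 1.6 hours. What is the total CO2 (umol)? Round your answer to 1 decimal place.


Step 1: Convert time to seconds: 1.6 hr * 3600 = 5760.0 s
Step 2: Total = flux * area * time_s
Step 3: Total = 2.1 * 0.074 * 5760.0
Step 4: Total = 895.1 umol

895.1


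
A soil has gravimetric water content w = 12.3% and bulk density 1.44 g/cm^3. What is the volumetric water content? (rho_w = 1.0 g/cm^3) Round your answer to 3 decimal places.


Step 1: theta = (w / 100) * BD / rho_w
Step 2: theta = (12.3 / 100) * 1.44 / 1.0
Step 3: theta = 0.123 * 1.44
Step 4: theta = 0.177

0.177


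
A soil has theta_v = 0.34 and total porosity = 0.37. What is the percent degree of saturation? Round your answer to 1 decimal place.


Step 1: S = 100 * theta_v / n
Step 2: S = 100 * 0.34 / 0.37
Step 3: S = 91.9%

91.9


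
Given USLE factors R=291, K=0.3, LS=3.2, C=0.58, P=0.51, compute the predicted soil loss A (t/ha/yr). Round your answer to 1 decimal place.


Step 1: A = R * K * LS * C * P
Step 2: R * K = 291 * 0.3 = 87.3
Step 3: (R*K) * LS = 87.3 * 3.2 = 279.36
Step 4: * C * P = 279.36 * 0.58 * 0.51 = 82.6
Step 5: A = 82.6 t/(ha*yr)

82.6


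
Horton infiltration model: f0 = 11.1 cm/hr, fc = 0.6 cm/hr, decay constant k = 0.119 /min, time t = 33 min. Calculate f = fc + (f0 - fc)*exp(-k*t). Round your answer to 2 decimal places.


Step 1: f = fc + (f0 - fc) * exp(-k * t)
Step 2: exp(-0.119 * 33) = 0.019703
Step 3: f = 0.6 + (11.1 - 0.6) * 0.019703
Step 4: f = 0.6 + 10.5 * 0.019703
Step 5: f = 0.81 cm/hr

0.81


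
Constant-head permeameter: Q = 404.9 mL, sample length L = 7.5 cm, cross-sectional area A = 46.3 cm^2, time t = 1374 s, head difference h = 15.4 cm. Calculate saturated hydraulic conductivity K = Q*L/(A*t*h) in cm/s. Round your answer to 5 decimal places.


Step 1: K = Q * L / (A * t * h)
Step 2: Numerator = 404.9 * 7.5 = 3036.75
Step 3: Denominator = 46.3 * 1374 * 15.4 = 979689.48
Step 4: K = 3036.75 / 979689.48 = 0.0031 cm/s

0.0031


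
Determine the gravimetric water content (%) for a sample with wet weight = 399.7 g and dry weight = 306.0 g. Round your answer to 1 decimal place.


Step 1: Water mass = wet - dry = 399.7 - 306.0 = 93.7 g
Step 2: w = 100 * water mass / dry mass
Step 3: w = 100 * 93.7 / 306.0 = 30.6%

30.6


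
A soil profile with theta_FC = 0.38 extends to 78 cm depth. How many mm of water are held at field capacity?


Step 1: Water (mm) = theta_FC * depth (cm) * 10
Step 2: Water = 0.38 * 78 * 10
Step 3: Water = 296.4 mm

296.4


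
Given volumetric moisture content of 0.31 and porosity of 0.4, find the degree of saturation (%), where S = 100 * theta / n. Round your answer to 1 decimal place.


Step 1: S = 100 * theta_v / n
Step 2: S = 100 * 0.31 / 0.4
Step 3: S = 77.5%

77.5


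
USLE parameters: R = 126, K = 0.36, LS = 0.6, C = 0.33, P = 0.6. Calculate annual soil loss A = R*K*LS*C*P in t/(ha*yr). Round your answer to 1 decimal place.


Step 1: A = R * K * LS * C * P
Step 2: R * K = 126 * 0.36 = 45.36
Step 3: (R*K) * LS = 45.36 * 0.6 = 27.216
Step 4: * C * P = 27.216 * 0.33 * 0.6 = 5.4
Step 5: A = 5.4 t/(ha*yr)

5.4


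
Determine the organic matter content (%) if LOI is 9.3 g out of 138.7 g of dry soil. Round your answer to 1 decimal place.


Step 1: OM% = 100 * LOI / sample mass
Step 2: OM = 100 * 9.3 / 138.7
Step 3: OM = 6.7%

6.7


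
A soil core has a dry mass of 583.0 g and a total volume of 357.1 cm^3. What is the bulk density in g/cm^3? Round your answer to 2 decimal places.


Step 1: Identify the formula: BD = dry mass / volume
Step 2: Substitute values: BD = 583.0 / 357.1
Step 3: BD = 1.63 g/cm^3

1.63


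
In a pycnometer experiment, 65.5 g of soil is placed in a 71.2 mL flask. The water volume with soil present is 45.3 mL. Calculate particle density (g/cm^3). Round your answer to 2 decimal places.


Step 1: Volume of solids = flask volume - water volume with soil
Step 2: V_solids = 71.2 - 45.3 = 25.9 mL
Step 3: Particle density = mass / V_solids = 65.5 / 25.9 = 2.53 g/cm^3

2.53


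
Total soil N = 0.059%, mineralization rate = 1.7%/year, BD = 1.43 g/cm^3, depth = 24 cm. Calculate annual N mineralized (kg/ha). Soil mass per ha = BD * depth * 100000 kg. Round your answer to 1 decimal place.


Step 1: Soil mass per ha = BD * depth * 100000 = 1.43 * 24 * 100000 = 3432000 kg
Step 2: Total N pool = soil mass * N%/100 = 3432000 * 0.059/100 = 2024.88 kg/ha
Step 3: N mineralized = N pool * rate%/100 = 2024.88 * 1.7/100 = 34.4 kg/ha/yr

34.4


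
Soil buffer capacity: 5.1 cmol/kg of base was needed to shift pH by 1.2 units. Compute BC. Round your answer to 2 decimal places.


Step 1: BC = change in base / change in pH
Step 2: BC = 5.1 / 1.2
Step 3: BC = 4.25 cmol/(kg*pH unit)

4.25


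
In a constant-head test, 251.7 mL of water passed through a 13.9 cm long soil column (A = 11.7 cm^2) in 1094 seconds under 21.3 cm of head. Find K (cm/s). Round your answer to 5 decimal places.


Step 1: K = Q * L / (A * t * h)
Step 2: Numerator = 251.7 * 13.9 = 3498.63
Step 3: Denominator = 11.7 * 1094 * 21.3 = 272635.74
Step 4: K = 3498.63 / 272635.74 = 0.01283 cm/s

0.01283


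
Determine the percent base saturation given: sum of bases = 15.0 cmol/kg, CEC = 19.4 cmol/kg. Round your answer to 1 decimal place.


Step 1: BS = 100 * (sum of bases) / CEC
Step 2: BS = 100 * 15.0 / 19.4
Step 3: BS = 77.3%

77.3


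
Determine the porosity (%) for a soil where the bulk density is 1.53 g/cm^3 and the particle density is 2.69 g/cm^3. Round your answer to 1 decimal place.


Step 1: Formula: n = 100 * (1 - BD / PD)
Step 2: n = 100 * (1 - 1.53 / 2.69)
Step 3: n = 100 * (1 - 0.56877)
Step 4: n = 43.1%

43.1


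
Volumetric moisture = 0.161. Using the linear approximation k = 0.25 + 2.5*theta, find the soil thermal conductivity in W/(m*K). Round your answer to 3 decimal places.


Step 1: k = 0.25 + 2.5 * theta
Step 2: k = 0.25 + 2.5 * 0.161
Step 3: k = 0.25 + 0.403
Step 4: k = 0.653 W/(m*K)

0.653


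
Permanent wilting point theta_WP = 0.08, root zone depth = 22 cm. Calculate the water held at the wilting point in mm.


Step 1: Water (mm) = theta_WP * depth * 10
Step 2: Water = 0.08 * 22 * 10
Step 3: Water = 17.6 mm

17.6


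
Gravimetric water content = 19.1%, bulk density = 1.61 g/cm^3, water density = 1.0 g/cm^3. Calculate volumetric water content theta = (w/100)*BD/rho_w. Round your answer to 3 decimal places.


Step 1: theta = (w / 100) * BD / rho_w
Step 2: theta = (19.1 / 100) * 1.61 / 1.0
Step 3: theta = 0.191 * 1.61
Step 4: theta = 0.308

0.308


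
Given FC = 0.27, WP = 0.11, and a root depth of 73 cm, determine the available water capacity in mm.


Step 1: Available water = (FC - WP) * depth * 10
Step 2: AW = (0.27 - 0.11) * 73 * 10
Step 3: AW = 0.16 * 73 * 10
Step 4: AW = 116.8 mm

116.8


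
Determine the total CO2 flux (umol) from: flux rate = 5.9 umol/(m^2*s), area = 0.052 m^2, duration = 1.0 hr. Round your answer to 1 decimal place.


Step 1: Convert time to seconds: 1.0 hr * 3600 = 3600.0 s
Step 2: Total = flux * area * time_s
Step 3: Total = 5.9 * 0.052 * 3600.0
Step 4: Total = 1104.5 umol

1104.5


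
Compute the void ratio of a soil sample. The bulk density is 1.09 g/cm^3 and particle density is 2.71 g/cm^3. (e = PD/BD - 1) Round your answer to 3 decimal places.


Step 1: e = PD / BD - 1
Step 2: e = 2.71 / 1.09 - 1
Step 3: e = 2.48624 - 1
Step 4: e = 1.486

1.486


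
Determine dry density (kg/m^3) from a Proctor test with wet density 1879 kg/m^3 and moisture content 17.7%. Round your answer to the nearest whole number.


Step 1: Dry density = wet density / (1 + w/100)
Step 2: Dry density = 1879 / (1 + 17.7/100)
Step 3: Dry density = 1879 / 1.177
Step 4: Dry density = 1596 kg/m^3

1596


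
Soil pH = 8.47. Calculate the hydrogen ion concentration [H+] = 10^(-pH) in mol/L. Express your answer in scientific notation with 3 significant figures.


Step 1: [H+] = 10^(-pH)
Step 2: [H+] = 10^(-8.47)
Step 3: [H+] = 3.39e-09 mol/L

3.39e-09


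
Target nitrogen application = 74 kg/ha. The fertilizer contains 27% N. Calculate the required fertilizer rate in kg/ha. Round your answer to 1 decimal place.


Step 1: Fertilizer rate = target N / (N content / 100)
Step 2: Rate = 74 / (27 / 100)
Step 3: Rate = 74 / 0.27
Step 4: Rate = 274.1 kg/ha

274.1


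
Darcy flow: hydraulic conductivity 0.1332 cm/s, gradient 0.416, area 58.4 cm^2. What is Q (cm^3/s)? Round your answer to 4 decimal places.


Step 1: Apply Darcy's law: Q = K * i * A
Step 2: Q = 0.1332 * 0.416 * 58.4
Step 3: Q = 3.236 cm^3/s

3.236


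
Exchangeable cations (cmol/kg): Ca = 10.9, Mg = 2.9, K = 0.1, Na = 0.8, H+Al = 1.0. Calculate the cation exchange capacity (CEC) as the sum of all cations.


Step 1: CEC = Ca + Mg + K + Na + (H+Al)
Step 2: CEC = 10.9 + 2.9 + 0.1 + 0.8 + 1.0
Step 3: CEC = 15.7 cmol/kg

15.7


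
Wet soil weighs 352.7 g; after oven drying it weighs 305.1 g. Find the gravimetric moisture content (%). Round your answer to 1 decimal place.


Step 1: Water mass = wet - dry = 352.7 - 305.1 = 47.6 g
Step 2: w = 100 * water mass / dry mass
Step 3: w = 100 * 47.6 / 305.1 = 15.6%

15.6


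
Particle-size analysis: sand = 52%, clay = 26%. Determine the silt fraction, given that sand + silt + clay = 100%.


Step 1: sand + silt + clay = 100%
Step 2: silt = 100 - sand - clay
Step 3: silt = 100 - 52 - 26
Step 4: silt = 22%

22


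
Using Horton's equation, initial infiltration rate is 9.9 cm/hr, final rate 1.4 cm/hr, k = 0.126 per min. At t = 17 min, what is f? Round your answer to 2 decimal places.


Step 1: f = fc + (f0 - fc) * exp(-k * t)
Step 2: exp(-0.126 * 17) = 0.11742
Step 3: f = 1.4 + (9.9 - 1.4) * 0.11742
Step 4: f = 1.4 + 8.5 * 0.11742
Step 5: f = 2.4 cm/hr

2.4


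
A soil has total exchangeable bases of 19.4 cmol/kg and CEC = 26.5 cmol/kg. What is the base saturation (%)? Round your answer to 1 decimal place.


Step 1: BS = 100 * (sum of bases) / CEC
Step 2: BS = 100 * 19.4 / 26.5
Step 3: BS = 73.2%

73.2


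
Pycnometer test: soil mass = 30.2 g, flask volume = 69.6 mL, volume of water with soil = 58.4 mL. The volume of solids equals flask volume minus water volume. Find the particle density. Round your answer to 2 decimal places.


Step 1: Volume of solids = flask volume - water volume with soil
Step 2: V_solids = 69.6 - 58.4 = 11.2 mL
Step 3: Particle density = mass / V_solids = 30.2 / 11.2 = 2.7 g/cm^3

2.7


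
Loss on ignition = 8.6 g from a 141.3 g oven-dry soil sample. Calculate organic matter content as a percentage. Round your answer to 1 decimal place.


Step 1: OM% = 100 * LOI / sample mass
Step 2: OM = 100 * 8.6 / 141.3
Step 3: OM = 6.1%

6.1


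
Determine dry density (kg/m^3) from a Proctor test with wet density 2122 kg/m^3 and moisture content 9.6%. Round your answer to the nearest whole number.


Step 1: Dry density = wet density / (1 + w/100)
Step 2: Dry density = 2122 / (1 + 9.6/100)
Step 3: Dry density = 2122 / 1.096
Step 4: Dry density = 1936 kg/m^3

1936


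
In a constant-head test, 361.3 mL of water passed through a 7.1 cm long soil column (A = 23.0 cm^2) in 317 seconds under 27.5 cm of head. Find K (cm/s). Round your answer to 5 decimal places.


Step 1: K = Q * L / (A * t * h)
Step 2: Numerator = 361.3 * 7.1 = 2565.23
Step 3: Denominator = 23.0 * 317 * 27.5 = 200502.5
Step 4: K = 2565.23 / 200502.5 = 0.01279 cm/s

0.01279


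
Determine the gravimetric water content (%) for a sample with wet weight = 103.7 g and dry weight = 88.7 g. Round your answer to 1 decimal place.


Step 1: Water mass = wet - dry = 103.7 - 88.7 = 15.0 g
Step 2: w = 100 * water mass / dry mass
Step 3: w = 100 * 15.0 / 88.7 = 16.9%

16.9


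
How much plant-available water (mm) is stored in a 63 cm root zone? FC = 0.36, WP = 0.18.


Step 1: Available water = (FC - WP) * depth * 10
Step 2: AW = (0.36 - 0.18) * 63 * 10
Step 3: AW = 0.18 * 63 * 10
Step 4: AW = 113.4 mm

113.4


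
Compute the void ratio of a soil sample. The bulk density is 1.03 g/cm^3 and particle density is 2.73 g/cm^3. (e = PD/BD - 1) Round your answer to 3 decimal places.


Step 1: e = PD / BD - 1
Step 2: e = 2.73 / 1.03 - 1
Step 3: e = 2.65049 - 1
Step 4: e = 1.65

1.65


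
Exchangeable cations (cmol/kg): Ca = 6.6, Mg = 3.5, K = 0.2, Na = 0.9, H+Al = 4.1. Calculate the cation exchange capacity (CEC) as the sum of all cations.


Step 1: CEC = Ca + Mg + K + Na + (H+Al)
Step 2: CEC = 6.6 + 3.5 + 0.2 + 0.9 + 4.1
Step 3: CEC = 15.3 cmol/kg

15.3


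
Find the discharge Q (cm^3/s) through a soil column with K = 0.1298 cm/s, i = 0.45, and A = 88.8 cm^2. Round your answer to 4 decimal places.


Step 1: Apply Darcy's law: Q = K * i * A
Step 2: Q = 0.1298 * 0.45 * 88.8
Step 3: Q = 5.1868 cm^3/s

5.1868


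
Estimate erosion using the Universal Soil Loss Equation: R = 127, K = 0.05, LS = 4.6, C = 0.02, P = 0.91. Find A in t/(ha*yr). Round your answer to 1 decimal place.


Step 1: A = R * K * LS * C * P
Step 2: R * K = 127 * 0.05 = 6.35
Step 3: (R*K) * LS = 6.35 * 4.6 = 29.21
Step 4: * C * P = 29.21 * 0.02 * 0.91 = 0.5
Step 5: A = 0.5 t/(ha*yr)

0.5


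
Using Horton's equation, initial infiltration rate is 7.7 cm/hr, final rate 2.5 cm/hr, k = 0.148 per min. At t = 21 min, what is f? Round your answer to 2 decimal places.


Step 1: f = fc + (f0 - fc) * exp(-k * t)
Step 2: exp(-0.148 * 21) = 0.04469
Step 3: f = 2.5 + (7.7 - 2.5) * 0.04469
Step 4: f = 2.5 + 5.2 * 0.04469
Step 5: f = 2.73 cm/hr

2.73


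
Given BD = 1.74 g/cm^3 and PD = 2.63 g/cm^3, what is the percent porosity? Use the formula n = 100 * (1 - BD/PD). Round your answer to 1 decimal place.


Step 1: Formula: n = 100 * (1 - BD / PD)
Step 2: n = 100 * (1 - 1.74 / 2.63)
Step 3: n = 100 * (1 - 0.6616)
Step 4: n = 33.8%

33.8


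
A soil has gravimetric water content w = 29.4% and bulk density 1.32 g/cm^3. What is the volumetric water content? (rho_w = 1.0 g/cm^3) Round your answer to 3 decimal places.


Step 1: theta = (w / 100) * BD / rho_w
Step 2: theta = (29.4 / 100) * 1.32 / 1.0
Step 3: theta = 0.294 * 1.32
Step 4: theta = 0.388

0.388


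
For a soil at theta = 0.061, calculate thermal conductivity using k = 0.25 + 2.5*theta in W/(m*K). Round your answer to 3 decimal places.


Step 1: k = 0.25 + 2.5 * theta
Step 2: k = 0.25 + 2.5 * 0.061
Step 3: k = 0.25 + 0.153
Step 4: k = 0.403 W/(m*K)

0.403


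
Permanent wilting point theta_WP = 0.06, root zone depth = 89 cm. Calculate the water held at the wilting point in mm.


Step 1: Water (mm) = theta_WP * depth * 10
Step 2: Water = 0.06 * 89 * 10
Step 3: Water = 53.4 mm

53.4


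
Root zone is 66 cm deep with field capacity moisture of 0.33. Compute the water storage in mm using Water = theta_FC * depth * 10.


Step 1: Water (mm) = theta_FC * depth (cm) * 10
Step 2: Water = 0.33 * 66 * 10
Step 3: Water = 217.8 mm

217.8


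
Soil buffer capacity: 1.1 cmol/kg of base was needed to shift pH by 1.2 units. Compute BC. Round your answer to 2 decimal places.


Step 1: BC = change in base / change in pH
Step 2: BC = 1.1 / 1.2
Step 3: BC = 0.92 cmol/(kg*pH unit)

0.92


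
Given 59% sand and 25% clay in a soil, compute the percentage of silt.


Step 1: sand + silt + clay = 100%
Step 2: silt = 100 - sand - clay
Step 3: silt = 100 - 59 - 25
Step 4: silt = 16%

16


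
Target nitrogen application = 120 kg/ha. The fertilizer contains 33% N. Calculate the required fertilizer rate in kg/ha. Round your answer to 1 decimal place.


Step 1: Fertilizer rate = target N / (N content / 100)
Step 2: Rate = 120 / (33 / 100)
Step 3: Rate = 120 / 0.33
Step 4: Rate = 363.6 kg/ha

363.6


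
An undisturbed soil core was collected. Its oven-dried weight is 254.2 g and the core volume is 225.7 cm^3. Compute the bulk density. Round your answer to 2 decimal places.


Step 1: Identify the formula: BD = dry mass / volume
Step 2: Substitute values: BD = 254.2 / 225.7
Step 3: BD = 1.13 g/cm^3

1.13


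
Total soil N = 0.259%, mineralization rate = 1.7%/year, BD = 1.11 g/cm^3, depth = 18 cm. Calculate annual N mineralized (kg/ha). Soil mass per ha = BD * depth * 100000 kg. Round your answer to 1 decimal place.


Step 1: Soil mass per ha = BD * depth * 100000 = 1.11 * 18 * 100000 = 1998000 kg
Step 2: Total N pool = soil mass * N%/100 = 1998000 * 0.259/100 = 5174.82 kg/ha
Step 3: N mineralized = N pool * rate%/100 = 5174.82 * 1.7/100 = 88.0 kg/ha/yr

88.0
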